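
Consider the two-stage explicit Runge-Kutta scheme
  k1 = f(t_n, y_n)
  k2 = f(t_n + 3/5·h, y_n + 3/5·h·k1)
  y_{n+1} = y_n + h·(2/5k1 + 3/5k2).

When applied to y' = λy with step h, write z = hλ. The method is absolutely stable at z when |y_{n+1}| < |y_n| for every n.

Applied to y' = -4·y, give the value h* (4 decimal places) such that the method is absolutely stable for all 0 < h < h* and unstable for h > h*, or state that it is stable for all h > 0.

Test eqn y'=λy, z=hλ:
  k1=λy_n ⇒ h·k1=z·y_n;  k2=λ(1+3/5z)y_n ⇒ h·k2=z(1+3/5z)y_n
  y_{n+1}/y_n = 1 + 2/5z + 3/5z(1+3/5z) = 1 + z + 9/25z²
  so R(z) = 1 + z + 9/25z².

Solve |R(x)|<1 on ℝ⁻.
x=-0.55: |R|=0.5589
R=1: x+9/25x²=0 ⇒ x=−25/9=-2.7778; min R=1−1/(4·9/25)=0.3056>−1
Confirm numerically:
  x=-2.158: |R|=0.51851 <1
  x=-2.116: |R|=0.49588 <1
  x=-1.542: |R|=0.31400 <1
  x=-3.336: |R|=1.67040 >1
  x=-3.270: |R|=1.57944 >1
  x=-3.048: |R|=1.29651 >1
So |R|<1 on (-2.7778, 0).

(-2.7778,0); λ=-4 ⇒ h* = (25/9)/4 = 0.6944.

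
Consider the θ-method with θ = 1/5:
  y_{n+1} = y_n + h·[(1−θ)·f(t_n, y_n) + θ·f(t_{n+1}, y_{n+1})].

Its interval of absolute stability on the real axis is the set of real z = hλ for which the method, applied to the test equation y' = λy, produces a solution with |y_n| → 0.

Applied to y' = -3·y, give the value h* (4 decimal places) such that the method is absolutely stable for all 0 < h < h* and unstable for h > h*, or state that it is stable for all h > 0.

(-3.3333,0); λ=-3 ⇒ h* = (10/3)/3 = 1.1111.

Test eqn y'=λy, z=hλ:
  y_{n+1} = y_n + z·[4/5·y_n + 1/5·y_{n+1}] ⇒ (1 − 1/5z)y_{n+1} = (1 + 4/5z)y_n
  ⇒ R(z) = (1 + 4/5z)/(1 − 1/5z).

Find x<0 with |R(x)|<1.
x=-1.34: |R|=0.0568
R=−1: 1+4/5x = −1+1/5x ⇒ -3/5x=2 ⇒ x=2/(-3/5)=-3.3333
Confirm numerically:
  x=-2.985: |R|=0.86913 <1
  x=-2.547: |R|=0.68743 <1
  x=-2.196: |R|=0.52585 <1
  x=-2.068: |R|=0.46293 <1
  x=-3.893: |R|=1.18880 >1
  x=-3.672: |R|=1.11716 >1
  x=-3.601: |R|=1.09336 >1
So |R|<1 on (-3.3333, 0).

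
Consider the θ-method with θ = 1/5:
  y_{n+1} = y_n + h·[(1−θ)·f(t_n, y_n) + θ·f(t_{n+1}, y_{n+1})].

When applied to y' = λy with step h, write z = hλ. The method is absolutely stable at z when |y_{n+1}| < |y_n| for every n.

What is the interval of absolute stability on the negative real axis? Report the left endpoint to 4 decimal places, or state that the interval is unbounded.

z∈(-3.3333,0).

Test eqn y'=λy, z=hλ:
  y_{n+1} = y_n + z·[4/5·y_n + 1/5·y_{n+1}] ⇒ (1 − 1/5z)y_{n+1} = (1 + 4/5z)y_n
  R(z) = (1 + 4/5z)/(1 − 1/5z).

Need |R(x)|<1, x<0.
x=-1.53: |R|=0.1715
R=−1: 1+4/5x = −1+1/5x ⇒ -3/5x=2 ⇒ x=2/(-3/5)=-3.3333
Confirm numerically:
  x=-2.727: |R|=0.76459 <1
  x=-2.628: |R|=0.72260 <1
  x=-2.314: |R|=0.58190 <1
  x=-1.557: |R|=0.18728 <1
  x=-3.821: |R|=1.16585 >1
  x=-3.657: |R|=1.11216 >1
  x=-3.418: |R|=1.03017 >1
So |R|<1 on (-3.3333, 0).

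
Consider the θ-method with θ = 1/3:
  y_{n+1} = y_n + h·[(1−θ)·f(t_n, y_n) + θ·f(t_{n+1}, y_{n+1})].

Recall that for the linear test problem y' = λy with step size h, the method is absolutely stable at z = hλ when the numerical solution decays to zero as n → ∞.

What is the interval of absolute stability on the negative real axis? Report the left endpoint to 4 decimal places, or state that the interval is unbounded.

(-6.0000, 0).

Test eqn y'=λy, z=hλ:
  y_{n+1} = y_n + z·[2/3·y_n + 1/3·y_{n+1}] ⇒ (1 − 1/3z)y_{n+1} = (1 + 2/3z)y_n
  R(z) = (1 + 2/3z)/(1 − 1/3z).

Need |R(x)|<1, x<0.
x=-1.68: |R|=0.0769
R=−1: 1+2/3x = −1+1/3x ⇒ -1/3x=2 ⇒ x=2/(-1/3)=-6.0000
Confirm numerically:
  x=-5.827: |R|=0.98040 <1
  x=-5.778: |R|=0.97471 <1
  x=-4.142: |R|=0.73985 <1
  x=-3.452: |R|=0.60508 <1
  x=-6.328: |R|=1.03516 >1
  x=-6.288: |R|=1.03101 >1
Interval (-6.0000, 0).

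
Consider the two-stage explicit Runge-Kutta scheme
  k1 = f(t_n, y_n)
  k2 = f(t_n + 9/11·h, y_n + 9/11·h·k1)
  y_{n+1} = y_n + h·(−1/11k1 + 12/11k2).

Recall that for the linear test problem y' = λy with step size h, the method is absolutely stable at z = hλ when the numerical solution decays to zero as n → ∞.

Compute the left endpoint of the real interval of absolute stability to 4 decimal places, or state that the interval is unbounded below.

z* = -1.1204.

On y'=λy, z=hλ:
  k1=λy_n ⇒ h·k1=z·y_n;  k2=λ(1+9/11z)y_n ⇒ h·k2=z(1+9/11z)y_n
  y_{n+1}/y_n = 1 − 1/11z + 12/11z(1+9/11z) = 1 + z + 108/121z²
  so R(z) = 1 + z + 108/121z².

Find x<0 with |R(x)|<1.
x=-0.32: |R|=0.7714
R=1: x+108/121x²=0 ⇒ x=−121/108=-1.1204; min R=1−1/(4·108/121)=0.7199>−1
Confirm numerically:
  x=-1.007: |R|=0.89810 <1
  x=-0.739: |R|=0.74845 <1
  x=-0.673: |R|=0.73127 <1
  x=-0.592: |R|=0.72081 <1
  x=-1.659: |R|=1.79758 >1
  x=-1.432: |R|=1.39831 >1
  x=-1.394: |R|=1.34046 >1
Stable set (-1.1204, 0).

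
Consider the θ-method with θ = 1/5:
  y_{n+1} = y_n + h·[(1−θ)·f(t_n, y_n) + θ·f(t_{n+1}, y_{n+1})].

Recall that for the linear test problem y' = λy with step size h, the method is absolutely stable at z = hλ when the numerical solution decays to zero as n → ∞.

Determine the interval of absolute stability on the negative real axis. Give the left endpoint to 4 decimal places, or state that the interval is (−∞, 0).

(-3.3333, 0).

With y'=λy (z=hλ):
  y_{n+1} = y_n + z·[4/5·y_n + 1/5·y_{n+1}] ⇒ (1 − 1/5z)y_{n+1} = (1 + 4/5z)y_n
  so R(z) = (1 + 4/5z)/(1 − 1/5z).

Boundary: |R(x)|=1, x<0.
x=-1.52: |R|=0.1656
R=−1: 1+4/5x = −1+1/5x ⇒ -3/5x=2 ⇒ x=2/(-3/5)=-3.3333
Confirm numerically:
  x=-2.531: |R|=0.68039 <1
  x=-2.001: |R|=0.42908 <1
  x=-1.648: |R|=0.23947 <1
  x=-3.903: |R|=1.19196 >1
  x=-3.650: |R|=1.10983 >1
  x=-3.618: |R|=1.09909 >1
Interval (-3.3333, 0).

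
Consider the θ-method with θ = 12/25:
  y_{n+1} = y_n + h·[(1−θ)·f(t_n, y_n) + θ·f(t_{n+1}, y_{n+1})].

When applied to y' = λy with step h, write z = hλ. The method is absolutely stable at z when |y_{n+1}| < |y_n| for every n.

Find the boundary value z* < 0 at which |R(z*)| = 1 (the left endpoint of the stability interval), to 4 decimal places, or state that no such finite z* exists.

left endpoint -50.0000.

Test eqn y'=λy, z=hλ:
  y_{n+1} = y_n + z·[13/25·y_n + 12/25·y_{n+1}] ⇒ (1 − 12/25z)y_{n+1} = (1 + 13/25z)y_n
  R(z) = (1 + 13/25z)/(1 − 12/25z).

Find x<0 with |R(x)|<1.
x=-1.29: |R|=0.2033
R=−1: 1+13/25x = −1+12/25x ⇒ -1/25x=2 ⇒ x=2/(-1/25)=-50.0000
Confirm numerically:
  x=-41.371: |R|=0.98345 <1
  x=-39.122: |R|=0.97800 <1
  x=-31.887: |R|=0.95557 <1
  x=-26.781: |R|=0.93297 <1
  x=-50.404: |R|=1.00064 >1
  x=-50.096: |R|=1.00015 >1
So |R|<1 on (-50.0000, 0).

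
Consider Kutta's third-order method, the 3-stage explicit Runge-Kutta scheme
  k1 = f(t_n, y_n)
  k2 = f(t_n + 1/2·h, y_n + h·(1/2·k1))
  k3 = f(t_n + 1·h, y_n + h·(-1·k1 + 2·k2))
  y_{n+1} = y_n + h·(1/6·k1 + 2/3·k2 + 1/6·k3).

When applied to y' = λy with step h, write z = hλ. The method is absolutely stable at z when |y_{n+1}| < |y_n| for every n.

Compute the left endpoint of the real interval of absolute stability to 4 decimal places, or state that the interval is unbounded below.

Set f=λy, z=hλ:
  order 3, 3-stage ⇒ R(z)=1+z+z^2/2+z^3/6
  (e.g. R(-1.42)=0.11099, |R|=0.11099)

Find x<0 with |R(x)|<1.
x=-1.42: |R|=0.1110
|R(-2.52)|=1.0120 |R(-1.93)|=0.2657 |R(-0.6)|=0.5440
Bisect:
  x_lo=-3.1970 |R|=2.5326  x_hi=-0.1805 |R|=0.8348
  mid=-1.68878 |R|=0.06552 →hi
  mid=-2.44289 |R|=0.88878 →hi
  mid=-2.81995 |R|=1.58132 →lo
  mid=-2.63142 |R|=1.20606 →lo
  mid=-2.53716 |R|=1.04059 →lo
  mid=-2.49002 |R|=0.96303 →hi
  mid=-2.51359 |R|=1.00139 →lo
  ...
  [-2.51285,-2.51267] ⇒ x*=-2.5127
So |R|<1 on (-2.5127, 0).

z* = -2.5127.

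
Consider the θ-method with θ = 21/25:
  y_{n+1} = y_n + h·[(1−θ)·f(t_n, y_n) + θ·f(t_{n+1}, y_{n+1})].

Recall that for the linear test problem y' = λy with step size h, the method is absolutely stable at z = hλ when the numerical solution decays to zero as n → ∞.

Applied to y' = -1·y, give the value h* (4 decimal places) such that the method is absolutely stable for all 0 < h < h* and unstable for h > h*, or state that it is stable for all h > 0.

(−∞, 0) — no finite endpoint. Any h>0 works for λ=-1.

On y'=λy, z=hλ:
  y_{n+1} = y_n + z·[4/25·y_n + 21/25·y_{n+1}] ⇒ (1 − 21/25z)y_{n+1} = (1 + 4/25z)y_n
  so R(z) = (1 + 4/25z)/(1 − 21/25z).

Solve |R(x)|<1 on ℝ⁻.
x=-0.73: |R|=0.5475
x=-2: |R|=0.2537
x=-10: |R|=0.0638
x=-100: |R|=0.1765
θ=21/25≥1/2 ⇒ |1+4/25x|<|1−21/25x| ∀x<0 ⇒ stable on all of ℝ⁻.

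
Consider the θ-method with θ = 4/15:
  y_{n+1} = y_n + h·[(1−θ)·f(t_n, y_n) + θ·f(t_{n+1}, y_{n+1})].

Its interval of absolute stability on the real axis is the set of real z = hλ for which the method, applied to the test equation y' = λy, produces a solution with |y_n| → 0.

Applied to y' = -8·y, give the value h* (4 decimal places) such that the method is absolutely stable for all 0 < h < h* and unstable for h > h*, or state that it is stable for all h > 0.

(-4.2857,0); λ=-8 ⇒ h* = (30/7)/8 = 0.5357.

With y'=λy (z=hλ):
  y_{n+1} = y_n + z·[11/15·y_n + 4/15·y_{n+1}] ⇒ (1 − 4/15z)y_{n+1} = (1 + 11/15z)y_n
  Hence R(z) = (1 + 11/15z)/(1 − 4/15z).

Boundary: |R(x)|=1, x<0.
x=-1.37: |R|=0.0034
R=−1: 1+11/15x = −1+4/15x ⇒ -7/15x=2 ⇒ x=2/(-7/15)=-4.2857
Confirm numerically:
  x=-4.005: |R|=0.93665 <1
  x=-3.798: |R|=0.88692 <1
  x=-2.768: |R|=0.59251 <1
  x=-4.476: |R|=1.04048 >1
  x=-4.338: |R|=1.01131 >1
Stable set (-4.2857, 0).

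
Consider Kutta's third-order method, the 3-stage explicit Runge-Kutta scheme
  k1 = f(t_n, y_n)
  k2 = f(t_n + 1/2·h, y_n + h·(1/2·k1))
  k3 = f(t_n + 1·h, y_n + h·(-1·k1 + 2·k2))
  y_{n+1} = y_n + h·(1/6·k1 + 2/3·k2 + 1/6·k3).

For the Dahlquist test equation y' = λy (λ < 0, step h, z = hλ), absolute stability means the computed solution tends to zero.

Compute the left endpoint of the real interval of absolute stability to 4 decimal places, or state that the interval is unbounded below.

z* = -2.5127.

Test eqn y'=λy, z=hλ:
  order 3, 3-stage ⇒ R(z)=1+z+z^2/2+z^3/6
  (e.g. R(-1.59)=0.00410, |R|=0.00410)

Find x<0 with |R(x)|<1.
x=-1.59: |R|=0.0041
|R(-2.58)|=1.1141 |R(-2.3)|=0.6828 |R(-2.02)|=0.3535
Bisect:
  x_lo=-3.2112 |R|=2.5743  x_hi=-0.2017 |R|=0.8173
  mid=-1.70645 |R|=0.07865 →hi
  mid=-2.45884 |R|=0.91355 →hi
  mid=-2.83504 |R|=1.61406 →lo
  mid=-2.64694 |R|=1.23467 →lo
  mid=-2.55289 |R|=1.06724 →lo
  mid=-2.50587 |R|=0.98873 →hi
  mid=-2.52938 |R|=1.02756 →lo
  mid=-2.51762 |R|=1.00804 →lo
  mid=-2.51175 |R|=0.99836 →hi
  ...
  [-2.51285,-2.51266] ⇒ x*=-2.5127
Stable set (-2.5127, 0).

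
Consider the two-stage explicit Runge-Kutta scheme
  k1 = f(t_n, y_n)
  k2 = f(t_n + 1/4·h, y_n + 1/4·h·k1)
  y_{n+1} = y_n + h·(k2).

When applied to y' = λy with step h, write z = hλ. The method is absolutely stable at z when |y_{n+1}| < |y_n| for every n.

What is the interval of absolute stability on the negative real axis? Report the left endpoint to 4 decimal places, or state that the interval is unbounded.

On y'=λy, z=hλ:
  k1=λy_n ⇒ h·k1=z·y_n;  k2=λ(1+1/4z)y_n ⇒ h·k2=z(1+1/4z)y_n
  y_{n+1}/y_n = 1 + z(1+1/4z) = 1 + z + 1/4z²
  Hence R(z) = 1 + z + 1/4z².

Find x<0 with |R(x)|<1.
x=-0.39: |R|=0.6480
R=1: x+1/4x²=0 ⇒ x=−4=-4.0000; min R=1−1/(4·1/4)=0.0000>−1
Confirm numerically:
  x=-3.299: |R|=0.42185 <1
  x=-2.211: |R|=0.01113 <1
  x=-1.975: |R|=0.00016 <1
  x=-4.591: |R|=1.67832 >1
  x=-4.475: |R|=1.53141 >1
Stable set (-4.0000, 0).

(-4.0000, 0).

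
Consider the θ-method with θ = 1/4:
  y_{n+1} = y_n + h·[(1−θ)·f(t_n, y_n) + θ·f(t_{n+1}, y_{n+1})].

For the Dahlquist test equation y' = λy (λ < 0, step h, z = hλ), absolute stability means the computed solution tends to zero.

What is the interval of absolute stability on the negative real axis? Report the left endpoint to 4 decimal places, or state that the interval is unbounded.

Set f=λy, z=hλ:
  y_{n+1} = y_n + z·[3/4·y_n + 1/4·y_{n+1}] ⇒ (1 − 1/4z)y_{n+1} = (1 + 3/4z)y_n
  R(z) = (1 + 3/4z)/(1 − 1/4z).

Solve |R(x)|<1 on ℝ⁻.
x=-1.61: |R|=0.1480
R=−1: 1+3/4x = −1+1/4x ⇒ -1/2x=2 ⇒ x=2/(-1/2)=-4.0000
Confirm numerically:
  x=-3.741: |R|=0.93308 <1
  x=-3.293: |R|=0.80612 <1
  x=-3.188: |R|=0.77407 <1
  x=-2.721: |R|=0.61940 <1
  x=-4.404: |R|=1.09614 >1
  x=-4.402: |R|=1.09569 >1
  x=-4.282: |R|=1.06810 >1
Stable set (-4.0000, 0).

z∈(-4.0000,0).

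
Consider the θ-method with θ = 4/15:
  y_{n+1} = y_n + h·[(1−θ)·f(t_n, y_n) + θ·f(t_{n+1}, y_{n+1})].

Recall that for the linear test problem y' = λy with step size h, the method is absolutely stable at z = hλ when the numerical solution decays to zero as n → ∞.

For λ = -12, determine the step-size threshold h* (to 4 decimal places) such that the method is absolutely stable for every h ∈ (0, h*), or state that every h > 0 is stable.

(-4.2857,0); λ=-12 ⇒ h* = (30/7)/12 = 0.3571.

With y'=λy (z=hλ):
  y_{n+1} = y_n + z·[11/15·y_n + 4/15·y_{n+1}] ⇒ (1 − 4/15z)y_{n+1} = (1 + 11/15z)y_n
  Hence R(z) = (1 + 11/15z)/(1 − 4/15z).

Solve |R(x)|<1 on ℝ⁻.
x=-1.22: |R|=0.0795
R=−1: 1+11/15x = −1+4/15x ⇒ -7/15x=2 ⇒ x=2/(-7/15)=-4.2857
Confirm numerically:
  x=-4.045: |R|=0.94596 <1
  x=-3.338: |R|=0.76601 <1
  x=-2.998: |R|=0.66605 <1
  x=-2.768: |R|=0.59251 <1
  x=-4.803: |R|=1.10584 >1
  x=-4.755: |R|=1.09656 >1
  x=-4.660: |R|=1.07788 >1
So |R|<1 on (-4.2857, 0).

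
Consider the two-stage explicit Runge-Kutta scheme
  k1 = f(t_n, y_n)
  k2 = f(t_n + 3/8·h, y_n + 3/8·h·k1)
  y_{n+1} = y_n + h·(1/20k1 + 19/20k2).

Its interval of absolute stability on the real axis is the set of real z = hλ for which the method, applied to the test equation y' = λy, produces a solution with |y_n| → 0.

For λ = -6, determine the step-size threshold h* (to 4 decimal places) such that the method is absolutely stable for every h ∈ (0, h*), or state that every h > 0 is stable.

With y'=λy (z=hλ):
  k1=λy_n ⇒ h·k1=z·y_n;  k2=λ(1+3/8z)y_n ⇒ h·k2=z(1+3/8z)y_n
  y_{n+1}/y_n = 1 + 1/20z + 19/20z(1+3/8z) = 1 + z + 57/160z²
  Hence R(z) = 1 + z + 57/160z².

Find x<0 with |R(x)|<1.
x=-1.19: |R|=0.3145
R=1: x+57/160x²=0 ⇒ x=−160/57=-2.8070; min R=1−1/(4·57/160)=0.2982>−1
Confirm numerically:
  x=-2.736: |R|=0.93078 <1
  x=-2.612: |R|=0.81853 <1
  x=-1.387: |R|=0.29834 <1
  x=-3.231: |R|=1.48802 >1
  x=-3.149: |R|=1.38365 >1
  x=-3.002: |R|=1.20853 >1
So |R|<1 on (-2.8070, 0).

(-2.8070,0); λ=-6 ⇒ h* = (160/57)/6 = 0.4678.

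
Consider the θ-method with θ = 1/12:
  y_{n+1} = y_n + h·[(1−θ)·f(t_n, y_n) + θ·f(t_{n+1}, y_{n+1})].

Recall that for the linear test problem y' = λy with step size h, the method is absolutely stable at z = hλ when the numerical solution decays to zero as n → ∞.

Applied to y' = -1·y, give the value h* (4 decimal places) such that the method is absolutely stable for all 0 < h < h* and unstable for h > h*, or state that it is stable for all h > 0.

(-2.4000,0); λ=-1 ⇒ h* = (12/5)/1 = 2.4000.

On y'=λy, z=hλ:
  y_{n+1} = y_n + z·[11/12·y_n + 1/12·y_{n+1}] ⇒ (1 − 1/12z)y_{n+1} = (1 + 11/12z)y_n
  Hence R(z) = (1 + 11/12z)/(1 − 1/12z).

Solve |R(x)|<1 on ℝ⁻.
x=-0.63: |R|=0.4014
R=−1: 1+11/12x = −1+1/12x ⇒ -5/6x=2 ⇒ x=2/(-5/6)=-2.4000
Confirm numerically:
  x=-1.797: |R|=0.56295 <1
  x=-1.384: |R|=0.24088 <1
  x=-1.228: |R|=0.11400 <1
  x=-1.216: |R|=0.10412 <1
  x=-2.892: |R|=1.33038 >1
  x=-2.458: |R|=1.04012 >1
Interval (-2.4000, 0).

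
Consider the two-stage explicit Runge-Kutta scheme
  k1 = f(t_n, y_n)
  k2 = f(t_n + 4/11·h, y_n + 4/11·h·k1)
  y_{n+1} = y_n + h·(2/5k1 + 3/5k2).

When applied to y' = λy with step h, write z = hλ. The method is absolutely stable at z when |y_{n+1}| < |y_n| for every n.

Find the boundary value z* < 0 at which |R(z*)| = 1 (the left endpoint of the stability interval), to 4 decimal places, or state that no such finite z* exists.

With y'=λy (z=hλ):
  k1=λy_n ⇒ h·k1=z·y_n;  k2=λ(1+4/11z)y_n ⇒ h·k2=z(1+4/11z)y_n
  y_{n+1}/y_n = 1 + 2/5z + 3/5z(1+4/11z) = 1 + z + 12/55z²
  Hence R(z) = 1 + z + 12/55z².

Boundary: |R(x)|=1, x<0.
x=-1.78: |R|=0.0887
R=1: x+12/55x²=0 ⇒ x=−55/12=-4.5833; min R=1−1/(4·12/55)=-0.1458>−1
Confirm numerically:
  x=-3.965: |R|=0.46509 <1
  x=-3.901: |R|=0.41925 <1
  x=-3.551: |R|=0.20019 <1
  x=-4.989: |R|=1.44157 >1
  x=-4.921: |R|=1.36254 >1
Stable set (-4.5833, 0).

left endpoint -4.5833.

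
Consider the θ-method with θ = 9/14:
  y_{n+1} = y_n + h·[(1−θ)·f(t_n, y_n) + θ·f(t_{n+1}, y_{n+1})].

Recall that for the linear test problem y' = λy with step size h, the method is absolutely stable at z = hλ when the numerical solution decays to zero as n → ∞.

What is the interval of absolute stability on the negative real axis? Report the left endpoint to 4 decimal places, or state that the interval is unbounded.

(−∞, 0) — no finite endpoint.

Test eqn y'=λy, z=hλ:
  y_{n+1} = y_n + z·[5/14·y_n + 9/14·y_{n+1}] ⇒ (1 − 9/14z)y_{n+1} = (1 + 5/14z)y_n
  R(z) = (1 + 5/14z)/(1 − 9/14z).

Find x<0 with |R(x)|<1.
x=-0.51: |R|=0.6159
x=-2: |R|=0.1250
x=-10: |R|=0.3462
x=-100: |R|=0.5317
θ=9/14≥1/2 ⇒ |1+5/14x|<|1−9/14x| ∀x<0 ⇒ stable on all of ℝ⁻.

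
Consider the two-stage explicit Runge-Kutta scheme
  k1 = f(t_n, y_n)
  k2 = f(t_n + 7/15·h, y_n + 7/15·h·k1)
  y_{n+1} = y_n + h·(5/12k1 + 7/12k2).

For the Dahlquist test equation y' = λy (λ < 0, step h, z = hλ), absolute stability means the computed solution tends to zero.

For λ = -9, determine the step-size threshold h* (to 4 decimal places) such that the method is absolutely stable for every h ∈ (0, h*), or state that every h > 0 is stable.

(-3.6735,0); λ=-9 ⇒ h* = (180/49)/9 = 0.4082.

On y'=λy, z=hλ:
  k1=λy_n ⇒ h·k1=z·y_n;  k2=λ(1+7/15z)y_n ⇒ h·k2=z(1+7/15z)y_n
  y_{n+1}/y_n = 1 + 5/12z + 7/12z(1+7/15z) = 1 + z + 49/180z²
  ⇒ R(z) = 1 + z + 49/180z².

Find x<0 with |R(x)|<1.
x=-0.87: |R|=0.3360
R=1: x+49/180x²=0 ⇒ x=−180/49=-3.6735; min R=1−1/(4·49/180)=0.0816>−1
Confirm numerically:
  x=-3.479: |R|=0.81583 <1
  x=-2.990: |R|=0.44369 <1
  x=-2.182: |R|=0.11408 <1
  x=-1.729: |R|=0.08479 <1
  x=-4.272: |R|=1.69605 >1
  x=-4.081: |R|=1.45274 >1
  x=-3.819: |R|=1.15130 >1
Interval (-3.6735, 0).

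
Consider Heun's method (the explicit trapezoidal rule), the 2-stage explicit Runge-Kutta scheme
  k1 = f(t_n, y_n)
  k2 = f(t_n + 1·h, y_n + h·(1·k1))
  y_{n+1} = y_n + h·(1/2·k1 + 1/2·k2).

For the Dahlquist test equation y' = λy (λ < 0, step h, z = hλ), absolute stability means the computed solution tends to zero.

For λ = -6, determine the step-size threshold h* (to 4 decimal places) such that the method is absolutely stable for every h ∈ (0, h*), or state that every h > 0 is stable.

With y'=λy (z=hλ):
  order 2, 2-stage ⇒ R(z)=1+z+z^2/2
  (e.g. R(-0.62)=0.57220, |R|=0.57220)

Solve |R(x)|<1 on ℝ⁻.
x=-0.62: |R|=0.5722
|R(-1.29)|=0.5421 |R(-1.27)|=0.5364 |R(-0.8)|=0.5200
Bisect:
  x_lo=-2.6938 |R|=1.9345  x_hi=-0.3616 |R|=0.7038
  mid=-1.52769 |R|=0.63923 →hi
  mid=-2.11075 |R|=1.11689 →lo
  mid=-1.81922 |R|=0.83556 →hi
  mid=-1.96499 |R|=0.96560 →hi
  mid=-2.03787 |R|=1.03859 →lo
  mid=-2.00143 |R|=1.00143 →lo
  mid=-1.98321 |R|=0.98335 →hi
  mid=-1.99232 |R|=0.99235 →hi
  ...
  [-2.00001,-1.99986] ⇒ x*=-2.0000
Stable set (-2.0000, 0).

(-2.0000,0); λ=-6 ⇒ h* = 0.3333.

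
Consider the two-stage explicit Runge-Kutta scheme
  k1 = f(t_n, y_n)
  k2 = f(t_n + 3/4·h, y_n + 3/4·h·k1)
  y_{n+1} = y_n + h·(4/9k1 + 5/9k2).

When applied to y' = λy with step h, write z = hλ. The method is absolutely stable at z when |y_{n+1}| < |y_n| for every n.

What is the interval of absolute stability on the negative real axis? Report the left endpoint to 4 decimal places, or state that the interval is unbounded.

(-2.4000, 0).

With y'=λy (z=hλ):
  k1=λy_n ⇒ h·k1=z·y_n;  k2=λ(1+3/4z)y_n ⇒ h·k2=z(1+3/4z)y_n
  y_{n+1}/y_n = 1 + 4/9z + 5/9z(1+3/4z) = 1 + z + 5/12z²
  R(z) = 1 + z + 5/12z².

Find x<0 with |R(x)|<1.
x=-0.38: |R|=0.6802
R=1: x+5/12x²=0 ⇒ x=−12/5=-2.4000; min R=1−1/(4·5/12)=0.4000>−1
Confirm numerically:
  x=-2.328: |R|=0.93016 <1
  x=-1.931: |R|=0.62265 <1
  x=-1.463: |R|=0.42882 <1
  x=-2.808: |R|=1.47736 >1
  x=-2.678: |R|=1.31020 >1
Interval (-2.4000, 0).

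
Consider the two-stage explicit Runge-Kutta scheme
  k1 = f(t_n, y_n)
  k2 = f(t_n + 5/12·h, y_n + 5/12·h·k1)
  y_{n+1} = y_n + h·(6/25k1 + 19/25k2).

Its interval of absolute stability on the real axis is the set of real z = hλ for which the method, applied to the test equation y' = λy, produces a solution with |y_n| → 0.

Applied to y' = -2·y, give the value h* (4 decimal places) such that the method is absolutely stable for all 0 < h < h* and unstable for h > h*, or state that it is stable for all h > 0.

(-3.1579,0); λ=-2 ⇒ h* = (60/19)/2 = 1.5789.

With y'=λy (z=hλ):
  k1=λy_n ⇒ h·k1=z·y_n;  k2=λ(1+5/12z)y_n ⇒ h·k2=z(1+5/12z)y_n
  y_{n+1}/y_n = 1 + 6/25z + 19/25z(1+5/12z) = 1 + z + 19/60z²
  ⇒ R(z) = 1 + z + 19/60z².

Need |R(x)|<1, x<0.
x=-1.57: |R|=0.2106
R=1: x+19/60x²=0 ⇒ x=−60/19=-3.1579; min R=1−1/(4·19/60)=0.2105>−1
Confirm numerically:
  x=-2.616: |R|=0.55109 <1
  x=-2.386: |R|=0.41678 <1
  x=-1.407: |R|=0.21989 <1
  x=-3.736: |R|=1.68394 >1
  x=-3.658: |R|=1.57931 >1
  x=-3.505: |R|=1.38526 >1
Stable set (-3.1579, 0).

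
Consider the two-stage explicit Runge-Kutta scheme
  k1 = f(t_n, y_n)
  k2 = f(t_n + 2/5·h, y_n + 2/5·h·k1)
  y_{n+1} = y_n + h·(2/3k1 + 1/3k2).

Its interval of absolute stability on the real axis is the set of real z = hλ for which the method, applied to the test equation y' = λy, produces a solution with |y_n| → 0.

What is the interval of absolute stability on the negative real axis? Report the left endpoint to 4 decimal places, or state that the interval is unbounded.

(-7.5000, 0).

On y'=λy, z=hλ:
  k1=λy_n ⇒ h·k1=z·y_n;  k2=λ(1+2/5z)y_n ⇒ h·k2=z(1+2/5z)y_n
  y_{n+1}/y_n = 1 + 2/3z + 1/3z(1+2/5z) = 1 + z + 2/15z²
  so R(z) = 1 + z + 2/15z².

Boundary: |R(x)|=1, x<0.
x=-1.29: |R|=0.0681
R=1: x+2/15x²=0 ⇒ x=−15/2=-7.5000; min R=1−1/(4·2/15)=-0.8750>−1
Confirm numerically:
  x=-6.451: |R|=0.09772 <1
  x=-6.370: |R|=0.04025 <1
  x=-5.258: |R|=0.57179 <1
  x=-7.953: |R|=1.48036 >1
  x=-7.629: |R|=1.13122 >1
  x=-7.590: |R|=1.09108 >1
Stable set (-7.5000, 0).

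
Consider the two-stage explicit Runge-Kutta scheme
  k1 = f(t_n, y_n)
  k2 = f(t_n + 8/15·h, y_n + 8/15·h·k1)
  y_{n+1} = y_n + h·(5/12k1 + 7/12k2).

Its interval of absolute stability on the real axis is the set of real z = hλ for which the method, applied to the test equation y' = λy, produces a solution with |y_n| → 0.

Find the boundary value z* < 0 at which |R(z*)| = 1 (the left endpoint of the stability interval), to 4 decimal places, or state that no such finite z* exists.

With y'=λy (z=hλ):
  k1=λy_n ⇒ h·k1=z·y_n;  k2=λ(1+8/15z)y_n ⇒ h·k2=z(1+8/15z)y_n
  y_{n+1}/y_n = 1 + 5/12z + 7/12z(1+8/15z) = 1 + z + 14/45z²
  Hence R(z) = 1 + z + 14/45z².

Find x<0 with |R(x)|<1.
x=-1.27: |R|=0.2318
R=1: x+14/45x²=0 ⇒ x=−45/14=-3.2143; min R=1−1/(4·14/45)=0.1964>−1
Confirm numerically:
  x=-2.923: |R|=0.73511 <1
  x=-2.415: |R|=0.39947 <1
  x=-1.718: |R|=0.20025 <1
  x=-1.580: |R|=0.19666 <1
  x=-3.490: |R|=1.29936 >1
  x=-3.251: |R|=1.03713 >1
Interval (-3.2143, 0).

left endpoint -3.2143.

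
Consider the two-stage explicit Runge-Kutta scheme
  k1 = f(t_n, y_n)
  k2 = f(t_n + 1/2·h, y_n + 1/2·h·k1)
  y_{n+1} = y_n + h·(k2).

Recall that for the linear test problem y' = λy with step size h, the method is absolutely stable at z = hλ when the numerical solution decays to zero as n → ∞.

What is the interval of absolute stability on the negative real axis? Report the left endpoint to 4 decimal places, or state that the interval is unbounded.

Test eqn y'=λy, z=hλ:
  k1=λy_n ⇒ h·k1=z·y_n;  k2=λ(1+1/2z)y_n ⇒ h·k2=z(1+1/2z)y_n
  y_{n+1}/y_n = 1 + z(1+1/2z) = 1 + z + 1/2z²
  ⇒ R(z) = 1 + z + 1/2z².

Boundary: |R(x)|=1, x<0.
x=-1.8: |R|=0.8200
R=1: x+1/2x²=0 ⇒ x=−2=-2.0000; min R=1−1/(4·1/2)=0.5000>−1
Confirm numerically:
  x=-1.095: |R|=0.50451 <1
  x=-1.054: |R|=0.50146 <1
  x=-0.982: |R|=0.50016 <1
  x=-0.960: |R|=0.50080 <1
  x=-2.554: |R|=1.70746 >1
  x=-2.538: |R|=1.68272 >1
  x=-2.333: |R|=1.38844 >1
So |R|<1 on (-2.0000, 0).

z∈(-2.0000,0).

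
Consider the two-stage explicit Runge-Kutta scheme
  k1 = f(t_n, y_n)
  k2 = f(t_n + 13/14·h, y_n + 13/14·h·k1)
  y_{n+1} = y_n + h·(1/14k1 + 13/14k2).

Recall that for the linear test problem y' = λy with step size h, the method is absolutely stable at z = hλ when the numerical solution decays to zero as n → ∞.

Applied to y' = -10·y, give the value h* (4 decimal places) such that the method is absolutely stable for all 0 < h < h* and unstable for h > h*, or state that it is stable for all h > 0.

(-1.1598,0); λ=-10 ⇒ h* = (196/169)/10 = 0.1160.

Set f=λy, z=hλ:
  k1=λy_n ⇒ h·k1=z·y_n;  k2=λ(1+13/14z)y_n ⇒ h·k2=z(1+13/14z)y_n
  y_{n+1}/y_n = 1 + 1/14z + 13/14z(1+13/14z) = 1 + z + 169/196z²
  Hence R(z) = 1 + z + 169/196z².

Need |R(x)|<1, x<0.
x=-1.37: |R|=1.2483
R=1: x+169/196x²=0 ⇒ x=−196/169=-1.1598; min R=1−1/(4·169/196)=0.7101>−1
Confirm numerically:
  x=-1.095: |R|=0.93885 <1
  x=-1.030: |R|=0.88476 <1
  x=-0.722: |R|=0.72747 <1
  x=-1.573: |R|=1.56048 >1
  x=-1.330: |R|=1.19522 >1
  x=-1.223: |R|=1.06668 >1
So |R|<1 on (-1.1598, 0).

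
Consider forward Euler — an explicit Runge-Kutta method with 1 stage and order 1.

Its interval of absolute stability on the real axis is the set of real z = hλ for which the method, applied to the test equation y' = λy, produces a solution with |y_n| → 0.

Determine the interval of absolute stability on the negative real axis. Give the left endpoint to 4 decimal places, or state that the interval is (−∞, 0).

Set f=λy, z=hλ:
  order 1, 1-stage ⇒ R(z)=1+z
  (e.g. R(-0.42)=0.58000, |R|=0.58000)

Boundary: |R(x)|=1, x<0.
x=-0.42: |R|=0.5800
|R(-2.03)|=1.0300 |R(-1.52)|=0.5200 |R(-1.43)|=0.4300
Bisect:
  x_lo=-2.4741 |R|=1.4741  x_hi=-0.0703 |R|=0.9297
  mid=-1.27222 |R|=0.27222 →hi
  mid=-1.87318 |R|=0.87318 →hi
  mid=-2.17367 |R|=1.17367 →lo
  mid=-2.02343 |R|=1.02343 →lo
  mid=-1.94831 |R|=0.94831 →hi
  mid=-1.98587 |R|=0.98587 →hi
  mid=-2.00465 |R|=1.00465 →lo
  mid=-1.99526 |R|=0.99526 →hi
  mid=-1.99995 |R|=0.99995 →hi
  ...
  [-2.00010,-1.99995] ⇒ x*=-2.0000
Stable set (-2.0000, 0).

z∈(-2.0000,0).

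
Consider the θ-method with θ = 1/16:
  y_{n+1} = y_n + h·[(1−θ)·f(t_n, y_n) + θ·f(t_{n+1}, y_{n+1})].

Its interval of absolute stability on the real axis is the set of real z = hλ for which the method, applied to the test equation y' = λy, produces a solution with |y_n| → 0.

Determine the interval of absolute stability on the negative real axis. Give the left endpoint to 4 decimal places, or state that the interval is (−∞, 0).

Test eqn y'=λy, z=hλ:
  y_{n+1} = y_n + z·[15/16·y_n + 1/16·y_{n+1}] ⇒ (1 − 1/16z)y_{n+1} = (1 + 15/16z)y_n
  ⇒ R(z) = (1 + 15/16z)/(1 − 1/16z).

Boundary: |R(x)|=1, x<0.
x=-1.59: |R|=0.4463
R=−1: 1+15/16x = −1+1/16x ⇒ -7/8x=2 ⇒ x=2/(-7/8)=-2.2857
Confirm numerically:
  x=-1.861: |R|=0.66710 <1
  x=-1.569: |R|=0.42888 <1
  x=-1.069: |R|=0.00205 <1
  x=-2.629: |R|=1.25798 >1
  x=-2.602: |R|=1.23804 >1
  x=-2.563: |R|=1.20913 >1
So |R|<1 on (-2.2857, 0).

(-2.2857, 0).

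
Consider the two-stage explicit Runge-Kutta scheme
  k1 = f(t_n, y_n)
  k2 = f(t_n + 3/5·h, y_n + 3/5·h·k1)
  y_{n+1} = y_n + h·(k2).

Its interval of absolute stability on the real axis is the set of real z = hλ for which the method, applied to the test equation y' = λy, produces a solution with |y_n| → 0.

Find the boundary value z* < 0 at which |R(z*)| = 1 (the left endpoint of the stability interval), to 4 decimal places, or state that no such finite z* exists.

z* = -1.6667.

Set f=λy, z=hλ:
  k1=λy_n ⇒ h·k1=z·y_n;  k2=λ(1+3/5z)y_n ⇒ h·k2=z(1+3/5z)y_n
  y_{n+1}/y_n = 1 + z(1+3/5z) = 1 + z + 3/5z²
  ⇒ R(z) = 1 + z + 3/5z².

Find x<0 with |R(x)|<1.
x=-1.15: |R|=0.6435
R=1: x+3/5x²=0 ⇒ x=−5/3=-1.6667; min R=1−1/(4·3/5)=0.5833>−1
Confirm numerically:
  x=-1.295: |R|=0.71121 <1
  x=-0.960: |R|=0.59296 <1
  x=-0.685: |R|=0.59654 <1
  x=-2.195: |R|=1.69581 >1
  x=-2.194: |R|=1.69418 >1
  x=-1.894: |R|=1.25834 >1
Interval (-1.6667, 0).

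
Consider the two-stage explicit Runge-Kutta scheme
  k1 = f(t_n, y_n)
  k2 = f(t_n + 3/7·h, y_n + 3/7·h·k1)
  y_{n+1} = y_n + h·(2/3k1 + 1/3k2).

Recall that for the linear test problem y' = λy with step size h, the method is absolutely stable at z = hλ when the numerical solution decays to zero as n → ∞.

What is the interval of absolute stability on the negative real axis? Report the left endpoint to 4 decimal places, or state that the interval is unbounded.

Test eqn y'=λy, z=hλ:
  k1=λy_n ⇒ h·k1=z·y_n;  k2=λ(1+3/7z)y_n ⇒ h·k2=z(1+3/7z)y_n
  y_{n+1}/y_n = 1 + 2/3z + 1/3z(1+3/7z) = 1 + z + 1/7z²
  ⇒ R(z) = 1 + z + 1/7z².

Find x<0 with |R(x)|<1.
x=-1.22: |R|=0.0074
R=1: x+1/7x²=0 ⇒ x=−7=-7.0000; min R=1−1/(4·1/7)=-0.7500>−1
Confirm numerically:
  x=-6.709: |R|=0.72110 <1
  x=-6.180: |R|=0.27606 <1
  x=-5.958: |R|=0.11311 <1
  x=-5.583: |R|=0.13016 <1
  x=-7.357: |R|=1.37521 >1
  x=-7.349: |R|=1.36640 >1
  x=-7.054: |R|=1.05442 >1
Stable set (-7.0000, 0).

(-7.0000, 0).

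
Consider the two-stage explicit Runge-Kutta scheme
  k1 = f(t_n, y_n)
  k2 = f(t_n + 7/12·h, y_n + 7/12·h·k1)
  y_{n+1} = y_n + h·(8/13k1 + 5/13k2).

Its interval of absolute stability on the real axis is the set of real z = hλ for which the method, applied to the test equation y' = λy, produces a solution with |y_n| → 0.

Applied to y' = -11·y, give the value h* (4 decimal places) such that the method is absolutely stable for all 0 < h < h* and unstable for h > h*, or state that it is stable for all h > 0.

With y'=λy (z=hλ):
  k1=λy_n ⇒ h·k1=z·y_n;  k2=λ(1+7/12z)y_n ⇒ h·k2=z(1+7/12z)y_n
  y_{n+1}/y_n = 1 + 8/13z + 5/13z(1+7/12z) = 1 + z + 35/156z²
  R(z) = 1 + z + 35/156z².

Solve |R(x)|<1 on ℝ⁻.
x=-1.12: |R|=0.1614
R=1: x+35/156x²=0 ⇒ x=−156/35=-4.4571; min R=1−1/(4·35/156)=-0.1143>−1
Confirm numerically:
  x=-3.285: |R|=0.13611 <1
  x=-2.855: |R|=0.02624 <1
  x=-2.492: |R|=0.09872 <1
  x=-2.424: |R|=0.10572 <1
  x=-4.894: |R|=1.47967 >1
  x=-4.782: |R|=1.34853 >1
  x=-4.635: |R|=1.18495 >1
So |R|<1 on (-4.4571, 0).

(-4.4571,0); λ=-11 ⇒ h* = (156/35)/11 = 0.4052.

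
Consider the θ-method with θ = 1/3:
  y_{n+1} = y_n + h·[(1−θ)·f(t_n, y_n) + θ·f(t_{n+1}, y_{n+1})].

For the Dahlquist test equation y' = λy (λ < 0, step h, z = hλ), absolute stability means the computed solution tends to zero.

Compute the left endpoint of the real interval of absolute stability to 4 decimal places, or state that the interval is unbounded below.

z* = -6.0000.

On y'=λy, z=hλ:
  y_{n+1} = y_n + z·[2/3·y_n + 1/3·y_{n+1}] ⇒ (1 − 1/3z)y_{n+1} = (1 + 2/3z)y_n
  so R(z) = (1 + 2/3z)/(1 − 1/3z).

Solve |R(x)|<1 on ℝ⁻.
x=-1.54: |R|=0.0176
R=−1: 1+2/3x = −1+1/3x ⇒ -1/3x=2 ⇒ x=2/(-1/3)=-6.0000
Confirm numerically:
  x=-5.344: |R|=0.92138 <1
  x=-5.166: |R|=0.89787 <1
  x=-4.891: |R|=0.85946 <1
  x=-4.045: |R|=0.72250 <1
  x=-6.226: |R|=1.02450 >1
  x=-6.223: |R|=1.02418 >1
Interval (-6.0000, 0).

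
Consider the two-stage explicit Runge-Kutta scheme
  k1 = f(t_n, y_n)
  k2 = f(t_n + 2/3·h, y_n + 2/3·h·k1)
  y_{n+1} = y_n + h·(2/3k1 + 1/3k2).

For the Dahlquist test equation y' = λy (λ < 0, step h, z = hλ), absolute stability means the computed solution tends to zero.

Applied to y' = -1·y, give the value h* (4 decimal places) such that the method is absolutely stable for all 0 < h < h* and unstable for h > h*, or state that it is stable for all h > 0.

On y'=λy, z=hλ:
  k1=λy_n ⇒ h·k1=z·y_n;  k2=λ(1+2/3z)y_n ⇒ h·k2=z(1+2/3z)y_n
  y_{n+1}/y_n = 1 + 2/3z + 1/3z(1+2/3z) = 1 + z + 2/9z²
  Hence R(z) = 1 + z + 2/9z².

Need |R(x)|<1, x<0.
x=-0.72: |R|=0.3952
R=1: x+2/9x²=0 ⇒ x=−9/2=-4.5000; min R=1−1/(4·2/9)=-0.1250>−1
Confirm numerically:
  x=-4.080: |R|=0.61920 <1
  x=-3.504: |R|=0.22445 <1
  x=-3.223: |R|=0.08538 <1
  x=-4.732: |R|=1.24396 >1
  x=-4.656: |R|=1.16141 >1
  x=-4.532: |R|=1.03223 >1
So |R|<1 on (-4.5000, 0).

(-4.5000,0); λ=-1 ⇒ h* = (9/2)/1 = 4.5000.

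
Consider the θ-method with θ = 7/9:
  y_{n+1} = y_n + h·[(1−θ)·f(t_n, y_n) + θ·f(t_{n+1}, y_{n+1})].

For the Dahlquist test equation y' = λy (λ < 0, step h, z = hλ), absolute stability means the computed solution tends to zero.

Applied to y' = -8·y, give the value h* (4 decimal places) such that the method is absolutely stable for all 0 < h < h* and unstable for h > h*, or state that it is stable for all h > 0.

Set f=λy, z=hλ:
  y_{n+1} = y_n + z·[2/9·y_n + 7/9·y_{n+1}] ⇒ (1 − 7/9z)y_{n+1} = (1 + 2/9z)y_n
  so R(z) = (1 + 2/9z)/(1 − 7/9z).

Need |R(x)|<1, x<0.
x=-0.77: |R|=0.5184
x=-2: |R|=0.2174
x=-10: |R|=0.1392
x=-100: |R|=0.2694
θ=7/9≥1/2 ⇒ |1+2/9x|<|1−7/9x| ∀x<0 ⇒ unbounded interval.

interval (−∞, 0). Any h>0 works for λ=-8.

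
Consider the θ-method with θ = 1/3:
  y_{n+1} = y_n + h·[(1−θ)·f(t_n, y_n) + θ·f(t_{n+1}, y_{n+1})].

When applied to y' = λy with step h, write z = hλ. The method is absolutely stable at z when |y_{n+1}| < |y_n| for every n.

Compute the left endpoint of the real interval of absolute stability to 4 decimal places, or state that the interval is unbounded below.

left endpoint -6.0000.

With y'=λy (z=hλ):
  y_{n+1} = y_n + z·[2/3·y_n + 1/3·y_{n+1}] ⇒ (1 − 1/3z)y_{n+1} = (1 + 2/3z)y_n
  ⇒ R(z) = (1 + 2/3z)/(1 − 1/3z).

Find x<0 with |R(x)|<1.
x=-0.84: |R|=0.3437
R=−1: 1+2/3x = −1+1/3x ⇒ -1/3x=2 ⇒ x=2/(-1/3)=-6.0000
Confirm numerically:
  x=-5.948: |R|=0.99419 <1
  x=-5.713: |R|=0.96706 <1
  x=-5.457: |R|=0.93579 <1
  x=-3.883: |R|=0.69243 <1
  x=-6.406: |R|=1.04316 >1
  x=-6.264: |R|=1.02850 >1
  x=-6.113: |R|=1.01240 >1
Stable set (-6.0000, 0).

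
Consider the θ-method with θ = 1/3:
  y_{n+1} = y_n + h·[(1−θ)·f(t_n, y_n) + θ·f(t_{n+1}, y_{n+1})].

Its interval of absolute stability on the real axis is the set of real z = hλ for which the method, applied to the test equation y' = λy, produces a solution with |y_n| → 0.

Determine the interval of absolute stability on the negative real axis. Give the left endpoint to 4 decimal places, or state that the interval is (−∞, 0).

(-6.0000, 0).

On y'=λy, z=hλ:
  y_{n+1} = y_n + z·[2/3·y_n + 1/3·y_{n+1}] ⇒ (1 − 1/3z)y_{n+1} = (1 + 2/3z)y_n
  so R(z) = (1 + 2/3z)/(1 − 1/3z).

Need |R(x)|<1, x<0.
x=-1.47: |R|=0.0134
R=−1: 1+2/3x = −1+1/3x ⇒ -1/3x=2 ⇒ x=2/(-1/3)=-6.0000
Confirm numerically:
  x=-4.335: |R|=0.77301 <1
  x=-4.266: |R|=0.76135 <1
  x=-3.214: |R|=0.55166 <1
  x=-6.451: |R|=1.04772 >1
  x=-6.260: |R|=1.02808 >1
  x=-6.106: |R|=1.01164 >1
So |R|<1 on (-6.0000, 0).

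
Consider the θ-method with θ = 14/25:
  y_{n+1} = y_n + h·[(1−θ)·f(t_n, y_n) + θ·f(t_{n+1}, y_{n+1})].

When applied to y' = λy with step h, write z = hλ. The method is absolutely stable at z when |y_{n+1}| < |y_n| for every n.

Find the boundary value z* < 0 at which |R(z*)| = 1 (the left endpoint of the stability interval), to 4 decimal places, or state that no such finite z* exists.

(−∞, 0) — no finite endpoint.

With y'=λy (z=hλ):
  y_{n+1} = y_n + z·[11/25·y_n + 14/25·y_{n+1}] ⇒ (1 − 14/25z)y_{n+1} = (1 + 11/25z)y_n
  R(z) = (1 + 11/25z)/(1 − 14/25z).

Solve |R(x)|<1 on ℝ⁻.
x=-1.61: |R|=0.1533
x=-2: |R|=0.0566
x=-10: |R|=0.5152
x=-100: |R|=0.7544
θ=14/25≥1/2 ⇒ |1+11/25x|<|1−14/25x| ∀x<0 ⇒ stable on all of ℝ⁻.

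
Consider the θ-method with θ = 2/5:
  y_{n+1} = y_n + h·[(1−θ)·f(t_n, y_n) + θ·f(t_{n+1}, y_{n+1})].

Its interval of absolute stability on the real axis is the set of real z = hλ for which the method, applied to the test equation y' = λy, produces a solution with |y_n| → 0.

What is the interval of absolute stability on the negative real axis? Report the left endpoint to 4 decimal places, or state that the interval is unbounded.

With y'=λy (z=hλ):
  y_{n+1} = y_n + z·[3/5·y_n + 2/5·y_{n+1}] ⇒ (1 − 2/5z)y_{n+1} = (1 + 3/5z)y_n
  R(z) = (1 + 3/5z)/(1 − 2/5z).

Find x<0 with |R(x)|<1.
x=-1.58: |R|=0.0319
R=−1: 1+3/5x = −1+2/5x ⇒ -1/5x=2 ⇒ x=2/(-1/5)=-10.0000
Confirm numerically:
  x=-7.566: |R|=0.87910 <1
  x=-7.106: |R|=0.84936 <1
  x=-5.266: |R|=0.69521 <1
  x=-4.073: |R|=0.54914 <1
  x=-10.569: |R|=1.02177 >1
  x=-10.491: |R|=1.01890 >1
  x=-10.182: |R|=1.00718 >1
Interval (-10.0000, 0).

(-10.0000, 0).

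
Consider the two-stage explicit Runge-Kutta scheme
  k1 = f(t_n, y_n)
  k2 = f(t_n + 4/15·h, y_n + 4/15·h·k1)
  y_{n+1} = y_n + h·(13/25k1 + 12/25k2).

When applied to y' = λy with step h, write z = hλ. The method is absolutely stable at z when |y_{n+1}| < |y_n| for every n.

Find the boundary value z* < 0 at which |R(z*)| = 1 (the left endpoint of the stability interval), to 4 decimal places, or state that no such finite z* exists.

z* = -7.8125.

With y'=λy (z=hλ):
  k1=λy_n ⇒ h·k1=z·y_n;  k2=λ(1+4/15z)y_n ⇒ h·k2=z(1+4/15z)y_n
  y_{n+1}/y_n = 1 + 13/25z + 12/25z(1+4/15z) = 1 + z + 16/125z²
  R(z) = 1 + z + 16/125z².

Solve |R(x)|<1 on ℝ⁻.
x=-0.96: |R|=0.1580
R=1: x+16/125x²=0 ⇒ x=−125/16=-7.8125; min R=1−1/(4·16/125)=-0.9531>−1
Confirm numerically:
  x=-7.554: |R|=0.75005 <1
  x=-4.967: |R|=0.80910 <1
  x=-4.304: |R|=0.93287 <1
  x=-8.048: |R|=1.24260 >1
  x=-8.035: |R|=1.22884 >1
So |R|<1 on (-7.8125, 0).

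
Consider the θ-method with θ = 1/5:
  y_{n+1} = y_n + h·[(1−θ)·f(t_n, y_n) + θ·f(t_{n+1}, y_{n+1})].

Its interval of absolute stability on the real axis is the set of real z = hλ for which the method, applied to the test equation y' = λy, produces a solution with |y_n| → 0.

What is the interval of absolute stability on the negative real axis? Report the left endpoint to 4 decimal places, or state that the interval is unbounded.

Set f=λy, z=hλ:
  y_{n+1} = y_n + z·[4/5·y_n + 1/5·y_{n+1}] ⇒ (1 − 1/5z)y_{n+1} = (1 + 4/5z)y_n
  Hence R(z) = (1 + 4/5z)/(1 − 1/5z).

Need |R(x)|<1, x<0.
x=-1.18: |R|=0.0453
R=−1: 1+4/5x = −1+1/5x ⇒ -3/5x=2 ⇒ x=2/(-3/5)=-3.3333
Confirm numerically:
  x=-3.298: |R|=0.98723 <1
  x=-3.123: |R|=0.92232 <1
  x=-1.901: |R|=0.37734 <1
  x=-1.572: |R|=0.19598 <1
  x=-3.670: |R|=1.11649 >1
  x=-3.522: |R|=1.06642 >1
Interval (-3.3333, 0).

z∈(-3.3333,0).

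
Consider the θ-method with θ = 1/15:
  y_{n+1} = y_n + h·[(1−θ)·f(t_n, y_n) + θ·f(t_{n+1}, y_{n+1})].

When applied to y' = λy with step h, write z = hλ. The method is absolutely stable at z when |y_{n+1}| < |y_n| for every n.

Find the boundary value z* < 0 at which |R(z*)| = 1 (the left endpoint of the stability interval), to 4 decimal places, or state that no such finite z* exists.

left endpoint -2.3077.

With y'=λy (z=hλ):
  y_{n+1} = y_n + z·[14/15·y_n + 1/15·y_{n+1}] ⇒ (1 − 1/15z)y_{n+1} = (1 + 14/15z)y_n
  R(z) = (1 + 14/15z)/(1 − 1/15z).

Find x<0 with |R(x)|<1.
x=-1.34: |R|=0.2301
R=−1: 1+14/15x = −1+1/15x ⇒ -13/15x=2 ⇒ x=2/(-13/15)=-2.3077
Confirm numerically:
  x=-2.143: |R|=0.87511 <1
  x=-1.804: |R|=0.61033 <1
  x=-1.347: |R|=0.23601 <1
  x=-2.380: |R|=1.05409 >1
  x=-2.379: |R|=1.05334 >1
Interval (-2.3077, 0).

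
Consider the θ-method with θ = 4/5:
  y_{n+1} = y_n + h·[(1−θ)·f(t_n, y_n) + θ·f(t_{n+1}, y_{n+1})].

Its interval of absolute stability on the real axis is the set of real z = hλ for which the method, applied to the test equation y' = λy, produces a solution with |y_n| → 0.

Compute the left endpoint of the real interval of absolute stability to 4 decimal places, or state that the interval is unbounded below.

Set f=λy, z=hλ:
  y_{n+1} = y_n + z·[1/5·y_n + 4/5·y_{n+1}] ⇒ (1 − 4/5z)y_{n+1} = (1 + 1/5z)y_n
  so R(z) = (1 + 1/5z)/(1 − 4/5z).

Find x<0 with |R(x)|<1.
x=-0.54: |R|=0.6229
x=-2: |R|=0.2308
x=-10: |R|=0.1111
x=-100: |R|=0.2346
θ=4/5≥1/2 ⇒ |1+1/5x|<|1−4/5x| ∀x<0 ⇒ interval (−∞,0).

unbounded; (−∞, 0).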